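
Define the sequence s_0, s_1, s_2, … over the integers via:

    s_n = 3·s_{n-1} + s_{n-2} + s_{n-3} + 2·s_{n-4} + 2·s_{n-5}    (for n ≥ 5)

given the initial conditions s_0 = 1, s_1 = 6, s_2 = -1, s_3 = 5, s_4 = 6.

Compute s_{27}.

23278580874129

s_5 = 3·6 + 1·5 + 1·-1 + 2·6 + 2·1 = 36
s_6 = 3·36 + 1·6 + 1·5 + 2·-1 + 2·6 = 129
s_7 = 3·129 + 1·36 + 1·6 + 2·5 + 2·-1 = 437
s_8 = 3·437 + 1·129 + 1·36 + 2·6 + 2·5 = 1498
s_9 = 3·1498 + 1·437 + 1·129 + 2·36 + 2·6 = 5144
s_10 = 3·5144 + 1·1498 + 1·437 + 2·129 + 2·36 = 17697
s_11 = 3·17697 + 1·5144 + 1·1498 + 2·437 + 2·129 = 60865
s_12 = 3·60865 + 1·17697 + 1·5144 + 2·1498 + 2·437 = 209306
s_13 = 3·209306 + 1·60865 + 1·17697 + 2·5144 + 2·1498 = 719764
s_14 = 3·719764 + 1·209306 + 1·60865 + 2·17697 + 2·5144 = 2475145
s_15 = 3·2475145 + 1·719764 + 1·209306 + 2·60865 + 2·17697 = 8511629
s_16 = 3·8511629 + 1·2475145 + 1·719764 + 2·209306 + 2·60865 = 29270138
s_17 = 3·29270138 + 1·8511629 + 1·2475145 + 2·719764 + 2·209306 = 100655328
s_18 = 3·100655328 + 1·29270138 + 1·8511629 + 2·2475145 + 2·719764 = 346137569
s_19 = 3·346137569 + 1·100655328 + 1·29270138 + 2·8511629 + 2·2475145 = 1190311721
s_20 = 3·1190311721 + 1·346137569 + 1·100655328 + 2·29270138 + 2·8511629 = 4093291594
s_21 = 3·4093291594 + 1·1190311721 + 1·346137569 + 2·100655328 + 2·29270138 = 14076175004
s_22 = 3·14076175004 + 1·4093291594 + 1·1190311721 + 2·346137569 + 2·100655328 = 48405714121
s_23 = 3·48405714121 + 1·14076175004 + 1·4093291594 + 2·1190311721 + 2·346137569 = 166459507541
s_24 = 3·166459507541 + 1·48405714121 + 1·14076175004 + 2·4093291594 + 2·1190311721 = 572427618378
s_25 = 3·572427618378 + 1·166459507541 + 1·48405714121 + 2·14076175004 + 2·4093291594 = 1968487009992
s_26 = 3·1968487009992 + 1·572427618378 + 1·166459507541 + 2·48405714121 + 2·14076175004 = 6769311934145
s_27 = 3·6769311934145 + 1·1968487009992 + 1·572427618378 + 2·166459507541 + 2·48405714121 = 23278580874129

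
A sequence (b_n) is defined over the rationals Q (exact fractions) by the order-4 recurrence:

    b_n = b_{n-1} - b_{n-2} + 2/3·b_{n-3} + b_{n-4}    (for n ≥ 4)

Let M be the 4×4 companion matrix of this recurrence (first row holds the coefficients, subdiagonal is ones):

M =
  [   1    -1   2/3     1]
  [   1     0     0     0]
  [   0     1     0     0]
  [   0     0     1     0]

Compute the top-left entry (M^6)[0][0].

(M^6)[0][0] is the top entry after applying M 6 times to the unit state (1, 0, 0, 0). Equivalently it is h_{9} for the auxiliary sequence (h_n) obeying the same recurrence with h_3 = 1 and h_i = 0 for 0 ≤ i < 3:
h_4 = 1·1 + -1·0 + 2/3·0 + 1·0 = 1
h_5 = 1·1 + -1·1 + 2/3·0 + 1·0 = 0
h_6 = 1·0 + -1·1 + 2/3·1 + 1·0 = -1/3
h_7 = 1·-1/3 + -1·0 + 2/3·1 + 1·1 = 4/3
h_8 = 1·4/3 + -1·-1/3 + 2/3·0 + 1·1 = 8/3
h_9 = 1·8/3 + -1·4/3 + 2/3·-1/3 + 1·0 = 10/9

10/9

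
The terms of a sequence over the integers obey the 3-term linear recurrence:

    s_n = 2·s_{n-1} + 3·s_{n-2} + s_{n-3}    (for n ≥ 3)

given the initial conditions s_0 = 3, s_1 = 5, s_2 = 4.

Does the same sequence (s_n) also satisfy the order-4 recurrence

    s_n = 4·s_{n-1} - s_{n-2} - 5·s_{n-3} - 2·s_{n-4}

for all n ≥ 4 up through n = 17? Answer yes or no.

Terms s_0..s_17: 3, 5, 4, 26, 69, 220, 673, 2075, 6389, 19676, 60594, 186605, 574668, 1769745, 5450099, 16784101, 51688244, 159178890
n=4: candidate gives 69, actual s_4 = 69 ✓
n=5: candidate gives 220, actual s_5 = 220 ✓
n=6: candidate gives 673, actual s_6 = 673 ✓
n=7: candidate gives 2075, actual s_7 = 2075 ✓
n=8: candidate gives 6389, actual s_8 = 6389 ✓
n=9: candidate gives 19676, actual s_9 = 19676 ✓
n=10: candidate gives 60594, actual s_10 = 60594 ✓
n=11: candidate gives 186605, actual s_11 = 186605 ✓
n=12: candidate gives 574668, actual s_12 = 574668 ✓
n=13: candidate gives 1769745, actual s_13 = 1769745 ✓
n=14: candidate gives 5450099, actual s_14 = 5450099 ✓
n=15: candidate gives 16784101, actual s_15 = 16784101 ✓
n=16: candidate gives 51688244, actual s_16 = 51688244 ✓
n=17: candidate gives 159178890, actual s_17 = 159178890 ✓

yes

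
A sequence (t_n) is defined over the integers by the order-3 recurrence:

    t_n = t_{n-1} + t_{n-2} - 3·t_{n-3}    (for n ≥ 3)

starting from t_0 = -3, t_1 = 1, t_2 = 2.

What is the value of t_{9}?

-83

t_3 = 1·2 + 1·1 + -3·-3 = 12
t_4 = 1·12 + 1·2 + -3·1 = 11
t_5 = 1·11 + 1·12 + -3·2 = 17
t_6 = 1·17 + 1·11 + -3·12 = -8
t_7 = 1·-8 + 1·17 + -3·11 = -24
t_8 = 1·-24 + 1·-8 + -3·17 = -83
t_9 = 1·-83 + 1·-24 + -3·-8 = -83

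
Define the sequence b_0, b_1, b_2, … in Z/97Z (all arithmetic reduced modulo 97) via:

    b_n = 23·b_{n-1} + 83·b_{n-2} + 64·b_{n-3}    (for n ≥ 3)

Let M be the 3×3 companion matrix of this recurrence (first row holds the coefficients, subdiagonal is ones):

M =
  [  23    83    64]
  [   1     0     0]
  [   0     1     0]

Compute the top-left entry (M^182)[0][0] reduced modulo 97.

80

(M^182)[0][0] is the top entry after applying M 182 times to the unit state (1, 0, 0). Equivalently it is h_{184} for the auxiliary sequence (h_n) obeying the same recurrence with h_2 = 1 and h_i = 0 for 0 ≤ i < 2:
h_3 = 23·1 + 83·0 + 64·0 = 23
h_4 = 23·23 + 83·1 + 64·0 = 30
h_5 = 23·30 + 83·23 + 64·1 = 44
h_6 = 23·44 + 83·30 + 64·23 = 27
h_7 = 23·27 + 83·44 + 64·30 = 82
h_8 = 23·82 + 83·27 + 64·44 = 56
Continuing the recurrence:
  h_9 = 25;  h_10 = 92;  h_11 = 15;  h_12 = 75;  h_13 = 31;  h_14 = 41
  h_15 = 71;  h_16 = 36;  h_17 = 33;  h_18 = 46;  h_19 = 87;  h_20 = 74
  h_21 = 33;  h_22 = 53;  h_23 = 61;  h_24 = 57;  h_25 = 66;  h_26 = 65
  h_27 = 48;  h_28 = 53;  h_29 = 51;  h_30 = 11;  h_31 = 21;  h_32 = 4
  h_33 = 17;  h_34 = 30;  h_35 = 29;  h_36 = 74;  h_37 = 15;  h_38 = 1
  h_39 = 87;  h_40 = 37;  h_41 = 85;  h_42 = 21;  h_43 = 12;  h_44 = 87
  h_45 = 73;  h_46 = 65;  h_47 = 27;  h_48 = 18;  h_49 = 25;  h_50 = 14
  h_51 = 57;  h_52 = 96;  h_53 = 75;  h_54 = 52;  h_55 = 82;  h_56 = 41
  h_57 = 19;  h_58 = 67;  h_59 = 19;  h_60 = 36;  h_61 = 0;  h_62 = 33
  h_63 = 56;  h_64 = 50;  h_65 = 53;  h_66 = 29;  h_67 = 21;  h_68 = 74
  h_69 = 63;  h_70 = 11;  h_71 = 33;  h_72 = 78;  h_73 = 96;  h_74 = 27
  h_75 = 1;  h_76 = 66;  h_77 = 31;  h_78 = 47;  h_79 = 21;  h_80 = 63
  h_81 = 89;  h_82 = 84;  h_83 = 62;  h_84 = 29;  h_85 = 34;  h_86 = 76
  h_87 = 24;  h_88 = 15;  h_89 = 23;  h_90 = 12;  h_91 = 41;  h_92 = 16
  h_93 = 77;  h_94 = 0;  h_95 = 43;  h_96 = 0;  h_97 = 77;  h_98 = 61
  h_99 = 34;  h_100 = 6;  h_101 = 74;  h_102 = 11;  h_103 = 86;  h_104 = 61
  h_105 = 30;  h_106 = 5;  h_107 = 10;  h_108 = 43;  h_109 = 5;  h_110 = 56
  h_111 = 90;  h_112 = 54;  h_113 = 74;  h_114 = 13;  h_115 = 3;  h_116 = 64
  h_117 = 31;  h_118 = 9;  h_119 = 86;  h_120 = 53;  h_121 = 9;  h_122 = 22
  h_123 = 86;  h_124 = 15;  h_125 = 64;  h_126 = 73;  h_127 = 94;  h_128 = 95
  h_129 = 12;  h_130 = 15;  h_131 = 49;  h_132 = 36;  h_133 = 35;  h_134 = 42
  h_135 = 64;  h_136 = 20;  h_137 = 21;  h_138 = 31;  h_139 = 50;  h_140 = 23
  h_141 = 67;  h_142 = 54;  h_143 = 30;  h_144 = 51;  h_145 = 38;  h_146 = 43
  h_147 = 35;  h_148 = 16;  h_149 = 11;  h_150 = 38;  h_151 = 95;  h_152 = 29
  h_153 = 23;  h_154 = 92;  h_155 = 61;  h_156 = 35;  h_157 = 19;  h_158 = 68
  h_159 = 46;  h_160 = 61;  h_161 = 67;  h_162 = 42;  h_163 = 52;  h_164 = 46
  h_165 = 11;  h_166 = 27;  h_167 = 16;  h_168 = 15;  h_169 = 6;  h_170 = 79
  h_171 = 74;  h_172 = 10;  h_173 = 79;  h_174 = 11;  h_175 = 78;  h_176 = 3
  h_177 = 69;  h_178 = 38;  h_179 = 3;  h_180 = 73;  h_181 = 92;  h_182 = 25
h_183 = 23·25 + 83·92 + 64·73 = 79
h_184 = 23·79 + 83·25 + 64·92 = 80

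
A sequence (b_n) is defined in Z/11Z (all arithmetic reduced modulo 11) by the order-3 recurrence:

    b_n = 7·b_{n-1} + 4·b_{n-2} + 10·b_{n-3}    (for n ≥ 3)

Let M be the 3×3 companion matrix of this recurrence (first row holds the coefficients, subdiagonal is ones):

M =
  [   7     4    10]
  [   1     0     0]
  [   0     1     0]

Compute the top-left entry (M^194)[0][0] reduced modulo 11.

5

(M^194)[0][0] is the top entry after applying M 194 times to the unit state (1, 0, 0). Equivalently it is h_{196} for the auxiliary sequence (h_n) obeying the same recurrence with h_2 = 1 and h_i = 0 for 0 ≤ i < 2:
h_3 = 7·1 + 4·0 + 10·0 = 7
h_4 = 7·7 + 4·1 + 10·0 = 9
h_5 = 7·9 + 4·7 + 10·1 = 2
h_6 = 7·2 + 4·9 + 10·7 = 10
h_7 = 7·10 + 4·2 + 10·9 = 3
h_8 = 7·3 + 4·10 + 10·2 = 4
h_9 = 7·4 + 4·3 + 10·10 = 8
h_10 = 7·8 + 4·4 + 10·3 = 3
h_11 = 7·3 + 4·8 + 10·4 = 5
h_12 = 7·5 + 4·3 + 10·8 = 6
h_13 = 7·6 + 4·5 + 10·3 = 4
h_14 = 7·4 + 4·6 + 10·5 = 3
h_15 = 7·3 + 4·4 + 10·6 = 9
h_16 = 7·9 + 4·3 + 10·4 = 5
h_17 = 7·5 + 4·9 + 10·3 = 2
h_18 = 7·2 + 4·5 + 10·9 = 3
h_19 = 7·3 + 4·2 + 10·5 = 2
h_20 = 7·2 + 4·3 + 10·2 = 2
h_21 = 7·2 + 4·2 + 10·3 = 8
h_22 = 7·8 + 4·2 + 10·2 = 7
h_23 = 7·7 + 4·8 + 10·2 = 2
h_24 = 7·2 + 4·7 + 10·8 = 1
h_25 = 7·1 + 4·2 + 10·7 = 8
h_26 = 7·8 + 4·1 + 10·2 = 3
h_27 = 7·3 + 4·8 + 10·1 = 8
h_28 = 7·8 + 4·3 + 10·8 = 5
h_29 = 7·5 + 4·8 + 10·3 = 9
h_30 = 7·9 + 4·5 + 10·8 = 9
h_31 = 7·9 + 4·9 + 10·5 = 6
h_32 = 7·6 + 4·9 + 10·9 = 3
h_33 = 7·3 + 4·6 + 10·9 = 3
h_34 = 7·3 + 4·3 + 10·6 = 5
h_35 = 7·5 + 4·3 + 10·3 = 0
h_36 = 7·0 + 4·5 + 10·3 = 6
h_37 = 7·6 + 4·0 + 10·5 = 4
h_38 = 7·4 + 4·6 + 10·0 = 8
h_39 = 7·8 + 4·4 + 10·6 = 0
h_40 = 7·0 + 4·8 + 10·4 = 6
h_41 = 7·6 + 4·0 + 10·8 = 1
h_42 = 7·1 + 4·6 + 10·0 = 9
h_43 = 7·9 + 4·1 + 10·6 = 6
h_44 = 7·6 + 4·9 + 10·1 = 0
h_45 = 7·0 + 4·6 + 10·9 = 4
h_46 = 7·4 + 4·0 + 10·6 = 0
h_47 = 7·0 + 4·4 + 10·0 = 5
h_48 = 7·5 + 4·0 + 10·4 = 9
h_49 = 7·9 + 4·5 + 10·0 = 6
h_50 = 7·6 + 4·9 + 10·5 = 7
h_51 = 7·7 + 4·6 + 10·9 = 9
h_52 = 7·9 + 4·7 + 10·6 = 8
h_53 = 7·8 + 4·9 + 10·7 = 8
h_54 = 7·8 + 4·8 + 10·9 = 2
h_55 = 7·2 + 4·8 + 10·8 = 5
h_56 = 7·5 + 4·2 + 10·8 = 2
h_57 = 7·2 + 4·5 + 10·2 = 10
h_58 = 7·10 + 4·2 + 10·5 = 7
h_59 = 7·7 + 4·10 + 10·2 = 10
h_60 = 7·10 + 4·7 + 10·10 = 0
h_61 = 7·0 + 4·10 + 10·7 = 0
h_62 = 7·0 + 4·0 + 10·10 = 1
(h_60, h_61, h_62) = (0, 0, 1) = (h_0, h_1, h_2), so the sequence has period 60.
196 ≡ 16 (mod 60), hence h_196 = h_16 = 5.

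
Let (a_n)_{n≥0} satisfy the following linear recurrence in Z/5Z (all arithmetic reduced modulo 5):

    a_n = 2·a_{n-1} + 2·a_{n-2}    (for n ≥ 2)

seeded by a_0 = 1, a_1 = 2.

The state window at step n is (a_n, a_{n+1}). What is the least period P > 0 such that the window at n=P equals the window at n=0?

n=0: window = (1, 2)
n=1: window = (2, 1)
n=2: window = (1, 1)
n=3: window = (1, 4)
n=4: window = (4, 0)
n=5: window = (0, 3)
n=6: window = (3, 1)
n=7: window = (1, 3)
n=8: window = (3, 3)
n=9: window = (3, 2)
n=10: window = (2, 0)
n=11: window = (0, 4)
n=12: window = (4, 3)
n=13: window = (3, 4)
n=14: window = (4, 4)
n=15: window = (4, 1)
n=16: window = (1, 0)
n=17: window = (0, 2)
n=18: window = (2, 4)
n=19: window = (4, 2)
n=20: window = (2, 2)
n=21: window = (2, 3)
n=22: window = (3, 0)
n=23: window = (0, 1)
n=24: window = (1, 2)
window at n=24 equals window at n=0 → period = 24

24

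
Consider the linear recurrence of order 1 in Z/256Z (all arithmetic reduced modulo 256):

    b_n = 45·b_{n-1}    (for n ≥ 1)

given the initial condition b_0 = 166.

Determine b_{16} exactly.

38

b_1 = 45·166 = 46
b_2 = 45·46 = 22
b_3 = 45·22 = 222
b_4 = 45·222 = 6
b_5 = 45·6 = 14
b_6 = 45·14 = 118
b_7 = 45·118 = 190
b_8 = 45·190 = 102
b_9 = 45·102 = 238
b_10 = 45·238 = 214
b_11 = 45·214 = 158
b_12 = 45·158 = 198
b_13 = 45·198 = 206
b_14 = 45·206 = 54
b_15 = 45·54 = 126
b_16 = 45·126 = 38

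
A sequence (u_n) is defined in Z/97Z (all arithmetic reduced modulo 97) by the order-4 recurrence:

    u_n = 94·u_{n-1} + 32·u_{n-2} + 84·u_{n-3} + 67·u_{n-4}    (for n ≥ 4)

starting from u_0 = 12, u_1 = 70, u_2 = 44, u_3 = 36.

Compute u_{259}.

u_4 = 94·36 + 32·44 + 84·70 + 67·12 = 30
u_5 = 94·30 + 32·36 + 84·44 + 67·70 = 39
u_6 = 94·39 + 32·30 + 84·36 + 67·44 = 25
u_7 = 94·25 + 32·39 + 84·30 + 67·36 = 91
u_8 = 94·91 + 32·25 + 84·39 + 67·30 = 90
u_9 = 94·90 + 32·91 + 84·25 + 67·39 = 80
Continuing the recurrence:
  u_10 = 28;  u_11 = 31;  u_12 = 70;  u_13 = 55;  u_14 = 56;  u_15 = 43
  u_16 = 12;  u_17 = 29;  u_18 = 95;  u_19 = 70;  u_20 = 56;  u_21 = 64
  u_22 = 71;  u_23 = 74;  u_24 = 23;  u_25 = 38;  u_26 = 52;  u_27 = 93
  u_28 = 7;  u_29 = 72;  u_30 = 52;  u_31 = 43;  u_32 = 1;  u_33 = 89
  u_34 = 71;  u_35 = 71;  u_36 = 96;  u_37 = 40;  u_38 = 93;  u_39 = 48
  u_40 = 14;  u_41 = 55;  u_42 = 70;  u_43 = 25;  u_44 = 60;  u_45 = 0
  u_46 = 77;  u_47 = 82;  u_48 = 30;  u_49 = 78;  u_50 = 66;  u_51 = 30
  u_52 = 11;  u_53 = 57;  u_54 = 42;  u_55 = 73;  u_56 = 54;  u_57 = 15
  u_58 = 56;  u_59 = 39;  u_60 = 54;  u_61 = 5;  u_62 = 11;  u_63 = 1
  u_64 = 22;  u_65 = 61;  u_66 = 81;  u_67 = 35;  u_68 = 64;  u_69 = 82
  u_70 = 81;  u_71 = 14;  u_72 = 49;  u_73 = 86;  u_74 = 56;  u_75 = 72
  u_76 = 55;  u_77 = 92;  u_78 = 32;  u_79 = 70;  u_80 = 5;  u_81 = 19
  u_82 = 76;  u_83 = 58;  u_84 = 18;  u_85 = 50;  u_86 = 11;  u_87 = 78
  u_88 = 92;  u_89 = 92;  u_90 = 63;  u_91 = 92;  u_92 = 15;  u_93 = 96
  u_94 = 16;  u_95 = 69;  u_96 = 62;  u_97 = 1;  u_98 = 22;  u_99 = 0
  u_100 = 92;  u_101 = 87;  u_102 = 83;  u_103 = 78;  u_104 = 83;  u_105 = 13
  u_106 = 83;  u_107 = 46;  u_108 = 53;  u_109 = 38;  u_110 = 46;  u_111 = 76
  u_112 = 33;  u_113 = 13;  u_114 = 7;  u_115 = 14;  u_116 = 90;  u_117 = 85
  u_118 = 2;  u_119 = 57;  u_120 = 65;  u_121 = 23;  u_122 = 46;  u_123 = 80
  u_124 = 50;  u_125 = 55;  u_126 = 82;  u_127 = 16;  u_128 = 70;  u_129 = 11
  u_130 = 24;  u_131 = 54;  u_132 = 12;  u_133 = 80;  u_134 = 80;  u_135 = 59
  u_136 = 13;  u_137 = 58;  u_138 = 82;  u_139 = 59;  u_140 = 42;  u_141 = 23
  u_142 = 85;  u_143 = 8;  u_144 = 70;  u_145 = 94;  u_146 = 80;  u_147 = 66
  u_148 = 10;  u_149 = 65;  u_150 = 68;  u_151 = 57;  u_152 = 84;  u_153 = 96
  u_154 = 7;  u_155 = 55;  u_156 = 74;  u_157 = 22;  u_158 = 19;  u_159 = 72
  u_160 = 20;  u_161 = 76;  u_162 = 70;  u_163 = 93;  u_164 = 82;  u_165 = 25
  u_166 = 16;  u_167 = 0;  u_168 = 55;  u_169 = 41;  u_170 = 90;  u_171 = 36
  u_172 = 7;  u_173 = 89;  u_174 = 87;  u_175 = 58;  u_176 = 79;  u_177 = 49
  u_178 = 84;  u_179 = 4;  u_180 = 57;  u_181 = 14;  u_182 = 83;  u_183 = 17
  u_184 = 34;  u_185 = 10;  u_186 = 93;  u_187 = 59;  u_188 = 0;  u_189 = 88
  u_190 = 59;  u_191 = 93;  u_192 = 77;  u_193 = 17;  u_194 = 16;  u_195 = 3
  u_196 = 9;  u_197 = 30;  u_198 = 67;  u_199 = 67;  u_200 = 22;  u_201 = 16
  u_202 = 6;  u_203 = 41;  u_204 = 74;  u_205 = 47;  u_206 = 59;  u_207 = 8
  u_208 = 3;  u_209 = 10;  u_210 = 35;  u_211 = 33;  u_212 = 25;  u_213 = 32
  u_214 = 1;  u_215 = 94;  u_216 = 39;  u_217 = 75;  u_218 = 62;  u_219 = 51
  u_220 = 74;  u_221 = 3;  u_222 = 30;  u_223 = 36;  u_224 = 48;  u_225 = 43
  u_226 = 39;  u_227 = 40;  u_228 = 2;  u_229 = 59;  u_230 = 40;  u_231 = 57
  u_232 = 88;  u_233 = 46;  u_234 = 58;  u_235 = 93;  u_236 = 85;  u_237 = 5
  u_238 = 47;  u_239 = 4;  u_240 = 41;  u_241 = 20;  u_242 = 81;  u_243 = 35
  u_244 = 27;  u_245 = 65;  u_246 = 15;  u_247 = 52;  u_248 = 27;  u_249 = 20
  u_250 = 66;  u_251 = 83;  u_252 = 17;  u_253 = 80;  u_254 = 58;  u_255 = 63
  u_256 = 20;  u_257 = 63
u_258 = 94·63 + 32·20 + 84·63 + 67·58 = 26
u_259 = 94·26 + 32·63 + 84·20 + 67·63 = 79

79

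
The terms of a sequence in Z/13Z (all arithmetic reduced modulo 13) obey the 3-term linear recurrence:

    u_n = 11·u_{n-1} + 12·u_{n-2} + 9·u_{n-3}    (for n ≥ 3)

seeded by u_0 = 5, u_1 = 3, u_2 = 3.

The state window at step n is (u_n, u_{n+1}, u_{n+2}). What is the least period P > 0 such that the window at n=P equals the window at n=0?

78

n=0: window = (5, 3, 3)
n=1: window = (3, 3, 10)
n=2: window = (3, 10, 4)
n=3: window = (10, 4, 9)
n=4: window = (4, 9, 3)
n=5: window = (9, 3, 8)
n=6: window = (3, 8, 10)
n=7: window = (8, 10, 12)
n=8: window = (10, 12, 12)
n=9: window = (12, 12, 2)
n=10: window = (12, 2, 1)
n=11: window = (2, 1, 0)
n=12: window = (1, 0, 4)
n=13: window = (0, 4, 1)
n=14: window = (4, 1, 7)
n=15: window = (1, 7, 8)
n=16: window = (7, 8, 12)
n=17: window = (8, 12, 5)
n=18: window = (12, 5, 11)
n=19: window = (5, 11, 3)
n=20: window = (11, 3, 2)
n=21: window = (3, 2, 1)
n=22: window = (2, 1, 10)
n=23: window = (1, 10, 10)
n=24: window = (10, 10, 5)
n=25: window = (10, 5, 5)
n=26: window = (5, 5, 10)
n=27: window = (5, 10, 7)
n=28: window = (10, 7, 8)
n=29: window = (7, 8, 2)
n=30: window = (8, 2, 12)
n=31: window = (2, 12, 7)
n=32: window = (12, 7, 5)
n=33: window = (7, 5, 0)
n=34: window = (5, 0, 6)
n=35: window = (0, 6, 7)
n=36: window = (6, 7, 6)
n=37: window = (7, 6, 9)
n=38: window = (6, 9, 0)
n=39: window = (9, 0, 6)
n=40: window = (0, 6, 4)
…
n=76: window = (9, 3, 5)
n=77: window = (3, 5, 3)
n=78: window = (5, 3, 3)
window at n=78 equals window at n=0 → period = 78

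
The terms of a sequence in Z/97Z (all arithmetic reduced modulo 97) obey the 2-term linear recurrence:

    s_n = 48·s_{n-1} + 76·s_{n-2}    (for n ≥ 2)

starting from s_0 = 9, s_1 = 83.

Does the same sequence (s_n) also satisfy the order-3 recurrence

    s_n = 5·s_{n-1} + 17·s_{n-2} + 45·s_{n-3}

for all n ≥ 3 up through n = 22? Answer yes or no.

Terms s_0..s_22: 9, 83, 12, 94, 89, 67, 86, 5, 83, 96, 52, 92, 26, 92, 87, 13, 58, 86, 0, 37, 30, 81, 57
n=3: candidate gives 33, actual s_3 = 94 ✗

no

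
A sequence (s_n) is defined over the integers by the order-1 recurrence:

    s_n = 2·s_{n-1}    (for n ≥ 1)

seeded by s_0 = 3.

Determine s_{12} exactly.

12288

s_1 = 2·3 = 6
s_2 = 2·6 = 12
s_3 = 2·12 = 24
s_4 = 2·24 = 48
s_5 = 2·48 = 96
s_6 = 2·96 = 192
s_7 = 2·192 = 384
s_8 = 2·384 = 768
s_9 = 2·768 = 1536
s_10 = 2·1536 = 3072
s_11 = 2·3072 = 6144
s_12 = 2·6144 = 12288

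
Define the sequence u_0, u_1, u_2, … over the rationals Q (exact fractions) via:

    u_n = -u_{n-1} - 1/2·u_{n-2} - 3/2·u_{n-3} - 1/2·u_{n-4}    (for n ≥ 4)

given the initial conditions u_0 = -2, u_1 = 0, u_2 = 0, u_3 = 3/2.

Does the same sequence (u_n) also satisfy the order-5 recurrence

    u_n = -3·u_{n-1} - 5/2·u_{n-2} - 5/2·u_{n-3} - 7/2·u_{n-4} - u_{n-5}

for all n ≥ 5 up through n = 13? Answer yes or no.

Terms u_0..u_13: -2, 0, 0, 3/2, -1/2, -1/4, -7/4, 15/8, -3/8, 35/16, -63/16, 79/32, -115/32, 459/64
n=5: candidate gives -1/4, actual u_5 = -1/4 ✓
n=6: candidate gives -7/4, actual u_6 = -7/4 ✓
n=7: candidate gives 15/8, actual u_7 = 15/8 ✓
n=8: candidate gives -3/8, actual u_8 = -3/8 ✓
n=9: candidate gives 35/16, actual u_9 = 35/16 ✓
n=10: candidate gives -63/16, actual u_10 = -63/16 ✓
n=11: candidate gives 79/32, actual u_11 = 79/32 ✓
n=12: candidate gives -115/32, actual u_12 = -115/32 ✓
n=13: candidate gives 459/64, actual u_13 = 459/64 ✓

yes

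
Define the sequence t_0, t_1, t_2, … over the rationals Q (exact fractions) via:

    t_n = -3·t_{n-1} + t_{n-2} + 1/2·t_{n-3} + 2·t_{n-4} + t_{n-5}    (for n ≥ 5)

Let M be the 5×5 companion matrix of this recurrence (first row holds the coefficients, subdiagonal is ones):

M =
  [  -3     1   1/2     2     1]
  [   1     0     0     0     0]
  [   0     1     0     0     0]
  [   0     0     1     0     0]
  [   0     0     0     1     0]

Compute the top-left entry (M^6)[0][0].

4713/4

(M^6)[0][0] is the top entry after applying M 6 times to the unit state (1, 0, 0, 0, 0). Equivalently it is h_{10} for the auxiliary sequence (h_n) obeying the same recurrence with h_4 = 1 and h_i = 0 for 0 ≤ i < 4:
h_5 = -3·1 + 1·0 + 1/2·0 + 2·0 + 1·0 = -3
h_6 = -3·-3 + 1·1 + 1/2·0 + 2·0 + 1·0 = 10
h_7 = -3·10 + 1·-3 + 1/2·1 + 2·0 + 1·0 = -65/2
h_8 = -3·-65/2 + 1·10 + 1/2·-3 + 2·1 + 1·0 = 108
h_9 = -3·108 + 1·-65/2 + 1/2·10 + 2·-3 + 1·1 = -713/2
h_10 = -3·-713/2 + 1·108 + 1/2·-65/2 + 2·10 + 1·-3 = 4713/4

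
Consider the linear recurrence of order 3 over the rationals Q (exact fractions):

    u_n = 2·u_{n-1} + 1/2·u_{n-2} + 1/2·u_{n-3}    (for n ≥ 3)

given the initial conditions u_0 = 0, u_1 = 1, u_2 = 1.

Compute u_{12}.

u_3 = 2·1 + 1/2·1 + 1/2·0 = 5/2
u_4 = 2·5/2 + 1/2·1 + 1/2·1 = 6
u_5 = 2·6 + 1/2·5/2 + 1/2·1 = 55/4
u_6 = 2·55/4 + 1/2·6 + 1/2·5/2 = 127/4
u_7 = 2·127/4 + 1/2·55/4 + 1/2·6 = 587/8
u_8 = 2·587/8 + 1/2·127/4 + 1/2·55/4 = 339/2
u_9 = 2·339/2 + 1/2·587/8 + 1/2·127/4 = 6265/16
u_10 = 2·6265/16 + 1/2·339/2 + 1/2·587/8 = 14473/16
u_11 = 2·14473/16 + 1/2·6265/16 + 1/2·339/2 = 66869/32
u_12 = 2·66869/32 + 1/2·14473/16 + 1/2·6265/16 = 38619/8

38619/8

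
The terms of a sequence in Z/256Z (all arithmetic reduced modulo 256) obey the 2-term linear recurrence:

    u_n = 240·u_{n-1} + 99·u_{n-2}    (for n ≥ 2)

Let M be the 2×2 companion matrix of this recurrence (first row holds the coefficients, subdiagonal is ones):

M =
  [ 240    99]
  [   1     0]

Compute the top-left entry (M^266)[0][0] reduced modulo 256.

(M^266)[0][0] is the top entry after applying M 266 times to the unit state (1, 0). Equivalently it is h_{267} for the auxiliary sequence (h_n) obeying the same recurrence with h_1 = 1 and h_i = 0 for 0 ≤ i < 1:
h_2 = 240·1 + 99·0 = 240
h_3 = 240·240 + 99·1 = 99
h_4 = 240·99 + 99·240 = 160
h_5 = 240·160 + 99·99 = 73
h_6 = 240·73 + 99·160 = 80
h_7 = 240·80 + 99·73 = 59
h_8 = 240·59 + 99·80 = 64
h_9 = 240·64 + 99·59 = 209
h_10 = 240·209 + 99·64 = 176
h_11 = 240·176 + 99·209 = 211
h_12 = 240·211 + 99·176 = 224
h_13 = 240·224 + 99·211 = 153
h_14 = 240·153 + 99·224 = 16
h_15 = 240·16 + 99·153 = 43
h_16 = 240·43 + 99·16 = 128
h_17 = 240·128 + 99·43 = 161
h_18 = 240·161 + 99·128 = 112
h_19 = 240·112 + 99·161 = 67
h_20 = 240·67 + 99·112 = 32
h_21 = 240·32 + 99·67 = 233
h_22 = 240·233 + 99·32 = 208
h_23 = 240·208 + 99·233 = 27
h_24 = 240·27 + 99·208 = 192
h_25 = 240·192 + 99·27 = 113
h_26 = 240·113 + 99·192 = 48
h_27 = 240·48 + 99·113 = 179
h_28 = 240·179 + 99·48 = 96
h_29 = 240·96 + 99·179 = 57
h_30 = 240·57 + 99·96 = 144
h_31 = 240·144 + 99·57 = 11
h_32 = 240·11 + 99·144 = 0
h_33 = 240·0 + 99·11 = 65
h_34 = 240·65 + 99·0 = 240
h_35 = 240·240 + 99·65 = 35
h_36 = 240·35 + 99·240 = 160
h_37 = 240·160 + 99·35 = 137
h_38 = 240·137 + 99·160 = 80
h_39 = 240·80 + 99·137 = 251
h_40 = 240·251 + 99·80 = 64
h_41 = 240·64 + 99·251 = 17
h_42 = 240·17 + 99·64 = 176
h_43 = 240·176 + 99·17 = 147
h_44 = 240·147 + 99·176 = 224
h_45 = 240·224 + 99·147 = 217
h_46 = 240·217 + 99·224 = 16
h_47 = 240·16 + 99·217 = 235
h_48 = 240·235 + 99·16 = 128
h_49 = 240·128 + 99·235 = 225
h_50 = 240·225 + 99·128 = 112
h_51 = 240·112 + 99·225 = 3
h_52 = 240·3 + 99·112 = 32
h_53 = 240·32 + 99·3 = 41
h_54 = 240·41 + 99·32 = 208
h_55 = 240·208 + 99·41 = 219
h_56 = 240·219 + 99·208 = 192
h_57 = 240·192 + 99·219 = 177
h_58 = 240·177 + 99·192 = 48
h_59 = 240·48 + 99·177 = 115
h_60 = 240·115 + 99·48 = 96
h_61 = 240·96 + 99·115 = 121
h_62 = 240·121 + 99·96 = 144
h_63 = 240·144 + 99·121 = 203
h_64 = 240·203 + 99·144 = 0
h_65 = 240·0 + 99·203 = 129
h_66 = 240·129 + 99·0 = 240
h_67 = 240·240 + 99·129 = 227
h_68 = 240·227 + 99·240 = 160
h_69 = 240·160 + 99·227 = 201
h_70 = 240·201 + 99·160 = 80
h_71 = 240·80 + 99·201 = 187
h_72 = 240·187 + 99·80 = 64
h_73 = 240·64 + 99·187 = 81
h_74 = 240·81 + 99·64 = 176
h_75 = 240·176 + 99·81 = 83
h_76 = 240·83 + 99·176 = 224
h_77 = 240·224 + 99·83 = 25
h_78 = 240·25 + 99·224 = 16
h_79 = 240·16 + 99·25 = 171
h_80 = 240·171 + 99·16 = 128
h_81 = 240·128 + 99·171 = 33
h_82 = 240·33 + 99·128 = 112
h_83 = 240·112 + 99·33 = 195
h_84 = 240·195 + 99·112 = 32
h_85 = 240·32 + 99·195 = 105
h_86 = 240·105 + 99·32 = 208
h_87 = 240·208 + 99·105 = 155
h_88 = 240·155 + 99·208 = 192
h_89 = 240·192 + 99·155 = 241
h_90 = 240·241 + 99·192 = 48
h_91 = 240·48 + 99·241 = 51
h_92 = 240·51 + 99·48 = 96
h_93 = 240·96 + 99·51 = 185
h_94 = 240·185 + 99·96 = 144
h_95 = 240·144 + 99·185 = 139
h_96 = 240·139 + 99·144 = 0
h_97 = 240·0 + 99·139 = 193
h_98 = 240·193 + 99·0 = 240
h_99 = 240·240 + 99·193 = 163
h_100 = 240·163 + 99·240 = 160
h_101 = 240·160 + 99·163 = 9
h_102 = 240·9 + 99·160 = 80
h_103 = 240·80 + 99·9 = 123
h_104 = 240·123 + 99·80 = 64
h_105 = 240·64 + 99·123 = 145
h_106 = 240·145 + 99·64 = 176
h_107 = 240·176 + 99·145 = 19
h_108 = 240·19 + 99·176 = 224
h_109 = 240·224 + 99·19 = 89
h_110 = 240·89 + 99·224 = 16
h_111 = 240·16 + 99·89 = 107
h_112 = 240·107 + 99·16 = 128
h_113 = 240·128 + 99·107 = 97
h_114 = 240·97 + 99·128 = 112
h_115 = 240·112 + 99·97 = 131
h_116 = 240·131 + 99·112 = 32
h_117 = 240·32 + 99·131 = 169
h_118 = 240·169 + 99·32 = 208
h_119 = 240·208 + 99·169 = 91
h_120 = 240·91 + 99·208 = 192
h_121 = 240·192 + 99·91 = 49
h_122 = 240·49 + 99·192 = 48
h_123 = 240·48 + 99·49 = 243
h_124 = 240·243 + 99·48 = 96
h_125 = 240·96 + 99·243 = 249
h_126 = 240·249 + 99·96 = 144
h_127 = 240·144 + 99·249 = 75
h_128 = 240·75 + 99·144 = 0
h_129 = 240·0 + 99·75 = 1
(h_128, h_129) = (0, 1) = (h_0, h_1), so the sequence has period 128.
267 ≡ 11 (mod 128), hence h_267 = h_11 = 211.

211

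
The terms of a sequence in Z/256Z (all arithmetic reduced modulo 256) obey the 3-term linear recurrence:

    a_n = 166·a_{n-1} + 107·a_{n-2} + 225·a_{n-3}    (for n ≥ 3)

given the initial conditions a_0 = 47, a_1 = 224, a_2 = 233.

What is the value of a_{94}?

a_3 = 166·233 + 107·224 + 225·47 = 5
a_4 = 166·5 + 107·233 + 225·224 = 129
a_5 = 166·129 + 107·5 + 225·233 = 134
a_6 = 166·134 + 107·129 + 225·5 = 52
a_7 = 166·52 + 107·134 + 225·129 = 27
a_8 = 166·27 + 107·52 + 225·134 = 4
a_9 = 166·4 + 107·27 + 225·52 = 149
a_10 = 166·149 + 107·4 + 225·27 = 5
a_11 = 166·5 + 107·149 + 225·4 = 9
a_12 = 166·9 + 107·5 + 225·149 = 226
a_13 = 166·226 + 107·9 + 225·5 = 180
a_14 = 166·180 + 107·226 + 225·9 = 23
a_15 = 166·23 + 107·180 + 225·226 = 200
a_16 = 166·200 + 107·23 + 225·180 = 129
a_17 = 166·129 + 107·200 + 225·23 = 117
a_18 = 166·117 + 107·129 + 225·200 = 145
a_19 = 166·145 + 107·117 + 225·129 = 78
a_20 = 166·78 + 107·145 + 225·117 = 4
a_21 = 166·4 + 107·78 + 225·145 = 163
a_22 = 166·163 + 107·4 + 225·78 = 236
a_23 = 166·236 + 107·163 + 225·4 = 173
a_24 = 166·173 + 107·236 + 225·163 = 21
a_25 = 166·21 + 107·173 + 225·236 = 89
a_26 = 166·89 + 107·21 + 225·173 = 138
a_27 = 166·138 + 107·89 + 225·21 = 36
a_28 = 166·36 + 107·138 + 225·89 = 63
a_29 = 166·63 + 107·36 + 225·138 = 48
a_30 = 166·48 + 107·63 + 225·36 = 25
a_31 = 166·25 + 107·48 + 225·63 = 165
a_32 = 166·165 + 107·25 + 225·48 = 161
a_33 = 166·161 + 107·165 + 225·25 = 86
a_34 = 166·86 + 107·161 + 225·165 = 20
a_35 = 166·20 + 107·86 + 225·161 = 107
a_36 = 166·107 + 107·20 + 225·86 = 84
a_37 = 166·84 + 107·107 + 225·20 = 197
a_38 = 166·197 + 107·84 + 225·107 = 229
a_39 = 166·229 + 107·197 + 225·84 = 169
a_40 = 166·169 + 107·229 + 225·197 = 114
a_41 = 166·114 + 107·169 + 225·229 = 212
a_42 = 166·212 + 107·114 + 225·169 = 167
a_43 = 166·167 + 107·212 + 225·114 = 24
a_44 = 166·24 + 107·167 + 225·212 = 177
a_45 = 166·177 + 107·24 + 225·167 = 149
a_46 = 166·149 + 107·177 + 225·24 = 177
a_47 = 166·177 + 107·149 + 225·177 = 158
a_48 = 166·158 + 107·177 + 225·149 = 100
a_49 = 166·100 + 107·158 + 225·177 = 115
a_50 = 166·115 + 107·100 + 225·158 = 60
a_51 = 166·60 + 107·115 + 225·100 = 221
a_52 = 166·221 + 107·60 + 225·115 = 117
a_53 = 166·117 + 107·221 + 225·60 = 249
a_54 = 166·249 + 107·117 + 225·221 = 154
a_55 = 166·154 + 107·249 + 225·117 = 196
a_56 = 166·196 + 107·154 + 225·249 = 79
a_57 = 166·79 + 107·196 + 225·154 = 128
a_58 = 166·128 + 107·79 + 225·196 = 73
a_59 = 166·73 + 107·128 + 225·79 = 69
a_60 = 166·69 + 107·73 + 225·128 = 193
a_61 = 166·193 + 107·69 + 225·73 = 38
a_62 = 166·38 + 107·193 + 225·69 = 244
a_63 = 166·244 + 107·38 + 225·193 = 187
a_64 = 166·187 + 107·244 + 225·38 = 164
a_65 = 166·164 + 107·187 + 225·244 = 245
a_66 = 166·245 + 107·164 + 225·187 = 197
a_67 = 166·197 + 107·245 + 225·164 = 73
a_68 = 166·73 + 107·197 + 225·245 = 2
a_69 = 166·2 + 107·73 + 225·197 = 244
a_70 = 166·244 + 107·2 + 225·73 = 55
a_71 = 166·55 + 107·244 + 225·2 = 104
a_72 = 166·104 + 107·55 + 225·244 = 225
a_73 = 166·225 + 107·104 + 225·55 = 181
a_74 = 166·181 + 107·225 + 225·104 = 209
a_75 = 166·209 + 107·181 + 225·225 = 238
a_76 = 166·238 + 107·209 + 225·181 = 196
a_77 = 166·196 + 107·238 + 225·209 = 67
a_78 = 166·67 + 107·196 + 225·238 = 140
a_79 = 166·140 + 107·67 + 225·196 = 13
a_80 = 166·13 + 107·140 + 225·67 = 213
a_81 = 166·213 + 107·13 + 225·140 = 153
a_82 = 166·153 + 107·213 + 225·13 = 170
a_83 = 166·170 + 107·153 + 225·213 = 100
a_84 = 166·100 + 107·170 + 225·153 = 95
a_85 = 166·95 + 107·100 + 225·170 = 208
a_86 = 166·208 + 107·95 + 225·100 = 121
a_87 = 166·121 + 107·208 + 225·95 = 229
a_88 = 166·229 + 107·121 + 225·208 = 225
a_89 = 166·225 + 107·229 + 225·121 = 246
a_90 = 166·246 + 107·225 + 225·229 = 212
a_91 = 166·212 + 107·246 + 225·225 = 11
a_92 = 166·11 + 107·212 + 225·246 = 244
a_93 = 166·244 + 107·11 + 225·212 = 37
a_94 = 166·37 + 107·244 + 225·11 = 165

165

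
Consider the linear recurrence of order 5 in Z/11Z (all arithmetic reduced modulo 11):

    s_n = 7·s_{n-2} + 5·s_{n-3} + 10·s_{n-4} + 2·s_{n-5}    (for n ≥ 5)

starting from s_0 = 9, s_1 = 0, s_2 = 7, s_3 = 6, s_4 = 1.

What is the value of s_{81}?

s_5 = 0·1 + 7·6 + 5·7 + 10·0 + 2·9 = 7
s_6 = 0·7 + 7·1 + 5·6 + 10·7 + 2·0 = 8
s_7 = 0·8 + 7·7 + 5·1 + 10·6 + 2·7 = 7
s_8 = 0·7 + 7·8 + 5·7 + 10·1 + 2·6 = 3
s_9 = 0·3 + 7·7 + 5·8 + 10·7 + 2·1 = 7
s_10 = 0·7 + 7·3 + 5·7 + 10·8 + 2·7 = 7
s_11 = 0·7 + 7·7 + 5·3 + 10·7 + 2·8 = 7
s_12 = 0·7 + 7·7 + 5·7 + 10·3 + 2·7 = 7
s_13 = 0·7 + 7·7 + 5·7 + 10·7 + 2·3 = 6
s_14 = 0·6 + 7·7 + 5·7 + 10·7 + 2·7 = 3
s_15 = 0·3 + 7·6 + 5·7 + 10·7 + 2·7 = 7
s_16 = 0·7 + 7·3 + 5·6 + 10·7 + 2·7 = 3
s_17 = 0·3 + 7·7 + 5·3 + 10·6 + 2·7 = 6
s_18 = 0·6 + 7·3 + 5·7 + 10·3 + 2·6 = 10
s_19 = 0·10 + 7·6 + 5·3 + 10·7 + 2·3 = 1
s_20 = 0·1 + 7·10 + 5·6 + 10·3 + 2·7 = 1
s_21 = 0·1 + 7·1 + 5·10 + 10·6 + 2·3 = 2
s_22 = 0·2 + 7·1 + 5·1 + 10·10 + 2·6 = 3
s_23 = 0·3 + 7·2 + 5·1 + 10·1 + 2·10 = 5
s_24 = 0·5 + 7·3 + 5·2 + 10·1 + 2·1 = 10
s_25 = 0·10 + 7·5 + 5·3 + 10·2 + 2·1 = 6
s_26 = 0·6 + 7·10 + 5·5 + 10·3 + 2·2 = 8
s_27 = 0·8 + 7·6 + 5·10 + 10·5 + 2·3 = 5
s_28 = 0·5 + 7·8 + 5·6 + 10·10 + 2·5 = 9
s_29 = 0·9 + 7·5 + 5·8 + 10·6 + 2·10 = 1
s_30 = 0·1 + 7·9 + 5·5 + 10·8 + 2·6 = 4
s_31 = 0·4 + 7·1 + 5·9 + 10·5 + 2·8 = 8
s_32 = 0·8 + 7·4 + 5·1 + 10·9 + 2·5 = 1
s_33 = 0·1 + 7·8 + 5·4 + 10·1 + 2·9 = 5
s_34 = 0·5 + 7·1 + 5·8 + 10·4 + 2·1 = 1
s_35 = 0·1 + 7·5 + 5·1 + 10·8 + 2·4 = 7
s_36 = 0·7 + 7·1 + 5·5 + 10·1 + 2·8 = 3
s_37 = 0·3 + 7·7 + 5·1 + 10·5 + 2·1 = 7
s_38 = 0·7 + 7·3 + 5·7 + 10·1 + 2·5 = 10
s_39 = 0·10 + 7·7 + 5·3 + 10·7 + 2·1 = 4
s_40 = 0·4 + 7·10 + 5·7 + 10·3 + 2·7 = 6
s_41 = 0·6 + 7·4 + 5·10 + 10·7 + 2·3 = 0
s_42 = 0·0 + 7·6 + 5·4 + 10·10 + 2·7 = 0
s_43 = 0·0 + 7·0 + 5·6 + 10·4 + 2·10 = 2
s_44 = 0·2 + 7·0 + 5·0 + 10·6 + 2·4 = 2
s_45 = 0·2 + 7·2 + 5·0 + 10·0 + 2·6 = 4
s_46 = 0·4 + 7·2 + 5·2 + 10·0 + 2·0 = 2
s_47 = 0·2 + 7·4 + 5·2 + 10·2 + 2·0 = 3
s_48 = 0·3 + 7·2 + 5·4 + 10·2 + 2·2 = 3
s_49 = 0·3 + 7·3 + 5·2 + 10·4 + 2·2 = 9
s_50 = 0·9 + 7·3 + 5·3 + 10·2 + 2·4 = 9
s_51 = 0·9 + 7·9 + 5·3 + 10·3 + 2·2 = 2
s_52 = 0·2 + 7·9 + 5·9 + 10·3 + 2·3 = 1
s_53 = 0·1 + 7·2 + 5·9 + 10·9 + 2·3 = 1
s_54 = 0·1 + 7·1 + 5·2 + 10·9 + 2·9 = 4
s_55 = 0·4 + 7·1 + 5·1 + 10·2 + 2·9 = 6
s_56 = 0·6 + 7·4 + 5·1 + 10·1 + 2·2 = 3
s_57 = 0·3 + 7·6 + 5·4 + 10·1 + 2·1 = 8
s_58 = 0·8 + 7·3 + 5·6 + 10·4 + 2·1 = 5
s_59 = 0·5 + 7·8 + 5·3 + 10·6 + 2·4 = 7
s_60 = 0·7 + 7·5 + 5·8 + 10·3 + 2·6 = 7
s_61 = 0·7 + 7·7 + 5·5 + 10·8 + 2·3 = 6
s_62 = 0·6 + 7·7 + 5·7 + 10·5 + 2·8 = 7
s_63 = 0·7 + 7·6 + 5·7 + 10·7 + 2·5 = 3
s_64 = 0·3 + 7·7 + 5·6 + 10·7 + 2·7 = 9
s_65 = 0·9 + 7·3 + 5·7 + 10·6 + 2·7 = 9
s_66 = 0·9 + 7·9 + 5·3 + 10·7 + 2·6 = 6
s_67 = 0·6 + 7·9 + 5·9 + 10·3 + 2·7 = 9
s_68 = 0·9 + 7·6 + 5·9 + 10·9 + 2·3 = 7
s_69 = 0·7 + 7·9 + 5·6 + 10·9 + 2·9 = 3
s_70 = 0·3 + 7·7 + 5·9 + 10·6 + 2·9 = 7
s_71 = 0·7 + 7·3 + 5·7 + 10·9 + 2·6 = 4
s_72 = 0·4 + 7·7 + 5·3 + 10·7 + 2·9 = 9
s_73 = 0·9 + 7·4 + 5·7 + 10·3 + 2·7 = 8
s_74 = 0·8 + 7·9 + 5·4 + 10·7 + 2·3 = 5
s_75 = 0·5 + 7·8 + 5·9 + 10·4 + 2·7 = 1
s_76 = 0·1 + 7·5 + 5·8 + 10·9 + 2·4 = 8
s_77 = 0·8 + 7·1 + 5·5 + 10·8 + 2·9 = 9
s_78 = 0·9 + 7·8 + 5·1 + 10·5 + 2·8 = 6
s_79 = 0·6 + 7·9 + 5·8 + 10·1 + 2·5 = 2
s_80 = 0·2 + 7·6 + 5·9 + 10·8 + 2·1 = 4
s_81 = 0·4 + 7·2 + 5·6 + 10·9 + 2·8 = 7

7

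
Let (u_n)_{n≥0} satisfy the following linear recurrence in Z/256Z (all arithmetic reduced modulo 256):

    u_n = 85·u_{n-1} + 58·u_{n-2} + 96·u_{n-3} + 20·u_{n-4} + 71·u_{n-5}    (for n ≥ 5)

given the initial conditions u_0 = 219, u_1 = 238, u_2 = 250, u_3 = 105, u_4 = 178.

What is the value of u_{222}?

u_5 = 85·178 + 58·105 + 96·250 + 20·238 + 71·219 = 249
u_6 = 85·249 + 58·178 + 96·105 + 20·250 + 71·238 = 235
u_7 = 85·235 + 58·249 + 96·178 + 20·105 + 71·250 = 187
u_8 = 85·187 + 58·235 + 96·249 + 20·178 + 71·105 = 188
u_9 = 85·188 + 58·187 + 96·235 + 20·249 + 71·178 = 188
u_10 = 85·188 + 58·188 + 96·187 + 20·235 + 71·249 = 143
Continuing the recurrence:
  u_11 = 92;  u_12 = 255;  u_13 = 247;  u_14 = 153;  u_15 = 60;  u_16 = 166
  u_17 = 27;  u_18 = 136;  u_19 = 165;  u_20 = 85;  u_21 = 193;  u_22 = 84
  u_23 = 26;  u_24 = 113;  u_25 = 144;  u_26 = 65;  u_27 = 233;  u_28 = 33
  u_29 = 182;  u_30 = 76;  u_31 = 19;  u_32 = 250;  u_33 = 47;  u_34 = 201
  u_35 = 179;  u_36 = 102;  u_37 = 206;  u_38 = 95;  u_39 = 50;  u_40 = 253
  u_41 = 87;  u_42 = 131;  u_43 = 86;  u_44 = 126;  u_45 = 105;  u_46 = 6
  u_47 = 21;  u_48 = 103;  u_49 = 91;  u_50 = 4;  u_51 = 224;  u_52 = 71
  u_53 = 128;  u_54 = 35;  u_55 = 219;  u_56 = 81;  u_57 = 84;  u_58 = 154
  u_59 = 91;  u_60 = 172;  u_61 = 129;  u_62 = 65;  u_63 = 33;  u_64 = 188
  u_65 = 14;  u_66 = 121;  u_67 = 116;  u_68 = 5;  u_69 = 141;  u_70 = 201
  u_71 = 46;  u_72 = 64;  u_73 = 115;  u_74 = 190;  u_75 = 123;  u_76 = 197
  u_77 = 67;  u_78 = 190;  u_79 = 114;  u_80 = 135;  u_81 = 198;  u_82 = 129
  u_83 = 235;  u_84 = 171;  u_85 = 78;  u_86 = 194;  u_87 = 89;  u_88 = 74
  u_89 = 1;  u_90 = 67;  u_91 = 251;  u_92 = 92;  u_93 = 36;  u_94 = 111
  u_95 = 180;  u_96 = 55;  u_97 = 255;  u_98 = 73;  u_99 = 124;  u_100 = 142
  u_101 = 203;  u_102 = 128;  u_103 = 173;  u_104 = 13;  u_105 = 193;  u_106 = 52
  u_107 = 226;  u_108 = 49;  u_109 = 168;  u_110 = 57;  u_111 = 113;  u_112 = 241
  u_113 = 182;  u_114 = 116;  u_115 = 195;  u_116 = 114;  u_117 = 151;  u_118 = 161
  u_119 = 211;  u_120 = 38;  u_121 = 54;  u_122 = 31;  u_123 = 234;  u_124 = 117
  u_125 = 63;  u_126 = 147;  u_127 = 214;  u_128 = 6;  u_129 = 249;  u_130 = 62
  u_131 = 189;  u_132 = 255;  u_133 = 219;  u_134 = 68;  u_135 = 200;  u_136 = 71
  u_137 = 56;  u_138 = 187;  u_139 = 227;  u_140 = 193;  u_141 = 180;  u_142 = 194
  u_143 = 43;  u_144 = 196;  u_145 = 41;  u_146 = 57;  u_147 = 225;  u_148 = 60
  u_149 = 214;  u_150 = 217;  u_151 = 108;  u_152 = 93;  u_153 = 21;  u_154 = 217
  u_155 = 78;  u_156 = 40;  u_157 = 195;  u_158 = 214;  u_159 = 131;  u_160 = 221
  u_161 = 163;  u_162 = 30;  u_163 = 90;  u_164 = 103;  u_165 = 222;  u_166 = 89
  u_167 = 211;  u_168 = 123;  u_169 = 238;  u_170 = 138;  u_171 = 9;  u_172 = 162
  u_173 = 73;  u_174 = 27;  u_175 = 59;  u_176 = 60;  u_177 = 12;  u_178 = 15
  u_179 = 76;  u_180 = 47;  u_181 = 7;  u_182 = 249;  u_183 = 252;  u_184 = 118
  u_185 = 59;  u_186 = 56;  u_187 = 245;  u_188 = 69;  u_189 = 193;  u_190 = 84
  u_191 = 42;  u_192 = 177;  u_193 = 0;  u_194 = 241;  u_195 = 249;  u_196 = 193
  u_197 = 246;  u_198 = 156;  u_199 = 51;  u_200 = 170;  u_201 = 63;  u_202 = 249
  u_203 = 243;  u_204 = 38;  u_205 = 30;  u_206 = 159;  u_207 = 226;  u_208 = 173
  u_209 = 39;  u_210 = 163;  u_211 = 150;  u_212 = 142;  u_213 = 73;  u_214 = 54
  u_215 = 165;  u_216 = 23;  u_217 = 91;  u_218 = 196;  u_219 = 48;  u_220 = 7
u_221 = 85·7 + 58·48 + 96·196 + 20·91 + 71·23 = 48
u_222 = 85·48 + 58·7 + 96·48 + 20·196 + 71·91 = 19

19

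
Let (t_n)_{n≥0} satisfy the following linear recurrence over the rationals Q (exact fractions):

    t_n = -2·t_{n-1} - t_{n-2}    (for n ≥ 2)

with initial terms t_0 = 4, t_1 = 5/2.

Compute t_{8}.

t_2 = -2·5/2 + -1·4 = -9
t_3 = -2·-9 + -1·5/2 = 31/2
t_4 = -2·31/2 + -1·-9 = -22
t_5 = -2·-22 + -1·31/2 = 57/2
t_6 = -2·57/2 + -1·-22 = -35
t_7 = -2·-35 + -1·57/2 = 83/2
t_8 = -2·83/2 + -1·-35 = -48

-48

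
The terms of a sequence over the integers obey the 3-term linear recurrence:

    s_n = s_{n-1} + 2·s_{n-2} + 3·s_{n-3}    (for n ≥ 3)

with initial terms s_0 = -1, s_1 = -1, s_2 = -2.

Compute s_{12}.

-14654

s_3 = 1·-2 + 2·-1 + 3·-1 = -7
s_4 = 1·-7 + 2·-2 + 3·-1 = -14
s_5 = 1·-14 + 2·-7 + 3·-2 = -34
s_6 = 1·-34 + 2·-14 + 3·-7 = -83
s_7 = 1·-83 + 2·-34 + 3·-14 = -193
s_8 = 1·-193 + 2·-83 + 3·-34 = -461
s_9 = 1·-461 + 2·-193 + 3·-83 = -1096
s_10 = 1·-1096 + 2·-461 + 3·-193 = -2597
s_11 = 1·-2597 + 2·-1096 + 3·-461 = -6172
s_12 = 1·-6172 + 2·-2597 + 3·-1096 = -14654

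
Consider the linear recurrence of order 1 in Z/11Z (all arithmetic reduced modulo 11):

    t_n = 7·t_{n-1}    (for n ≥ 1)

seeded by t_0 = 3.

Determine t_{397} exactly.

t_1 = 7·3 = 10
t_2 = 7·10 = 4
t_3 = 7·4 = 6
t_4 = 7·6 = 9
t_5 = 7·9 = 8
t_6 = 7·8 = 1
t_7 = 7·1 = 7
t_8 = 7·7 = 5
t_9 = 7·5 = 2
t_10 = 7·2 = 3
(t_10) = (3) = (t_0), so the sequence has period 10.
397 ≡ 7 (mod 10), hence t_397 = t_7 = 7.

7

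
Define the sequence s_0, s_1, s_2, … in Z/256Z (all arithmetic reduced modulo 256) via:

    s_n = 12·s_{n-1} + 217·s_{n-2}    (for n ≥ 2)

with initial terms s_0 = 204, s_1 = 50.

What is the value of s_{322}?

68

s_2 = 12·50 + 217·204 = 68
s_3 = 12·68 + 217·50 = 146
s_4 = 12·146 + 217·68 = 124
s_5 = 12·124 + 217·146 = 146
s_6 = 12·146 + 217·124 = 244
s_7 = 12·244 + 217·146 = 50
s_8 = 12·50 + 217·244 = 44
s_9 = 12·44 + 217·50 = 114
s_10 = 12·114 + 217·44 = 164
s_11 = 12·164 + 217·114 = 82
s_12 = 12·82 + 217·164 = 220
s_13 = 12·220 + 217·82 = 210
s_14 = 12·210 + 217·220 = 84
s_15 = 12·84 + 217·210 = 242
s_16 = 12·242 + 217·84 = 140
s_17 = 12·140 + 217·242 = 178
s_18 = 12·178 + 217·140 = 4
s_19 = 12·4 + 217·178 = 18
s_20 = 12·18 + 217·4 = 60
s_21 = 12·60 + 217·18 = 18
s_22 = 12·18 + 217·60 = 180
s_23 = 12·180 + 217·18 = 178
s_24 = 12·178 + 217·180 = 236
s_25 = 12·236 + 217·178 = 242
s_26 = 12·242 + 217·236 = 100
s_27 = 12·100 + 217·242 = 210
s_28 = 12·210 + 217·100 = 156
s_29 = 12·156 + 217·210 = 82
s_30 = 12·82 + 217·156 = 20
s_31 = 12·20 + 217·82 = 114
s_32 = 12·114 + 217·20 = 76
s_33 = 12·76 + 217·114 = 50
s_34 = 12·50 + 217·76 = 196
s_35 = 12·196 + 217·50 = 146
s_36 = 12·146 + 217·196 = 252
s_37 = 12·252 + 217·146 = 146
s_38 = 12·146 + 217·252 = 116
s_39 = 12·116 + 217·146 = 50
s_40 = 12·50 + 217·116 = 172
s_41 = 12·172 + 217·50 = 114
s_42 = 12·114 + 217·172 = 36
s_43 = 12·36 + 217·114 = 82
s_44 = 12·82 + 217·36 = 92
s_45 = 12·92 + 217·82 = 210
s_46 = 12·210 + 217·92 = 212
s_47 = 12·212 + 217·210 = 242
s_48 = 12·242 + 217·212 = 12
s_49 = 12·12 + 217·242 = 178
s_50 = 12·178 + 217·12 = 132
s_51 = 12·132 + 217·178 = 18
s_52 = 12·18 + 217·132 = 188
s_53 = 12·188 + 217·18 = 18
s_54 = 12·18 + 217·188 = 52
s_55 = 12·52 + 217·18 = 178
s_56 = 12·178 + 217·52 = 108
s_57 = 12·108 + 217·178 = 242
s_58 = 12·242 + 217·108 = 228
s_59 = 12·228 + 217·242 = 210
s_60 = 12·210 + 217·228 = 28
s_61 = 12·28 + 217·210 = 82
s_62 = 12·82 + 217·28 = 148
s_63 = 12·148 + 217·82 = 114
s_64 = 12·114 + 217·148 = 204
s_65 = 12·204 + 217·114 = 50
(s_64, s_65) = (204, 50) = (s_0, s_1), so the sequence has period 64.
322 ≡ 2 (mod 64), hence s_322 = s_2 = 68.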